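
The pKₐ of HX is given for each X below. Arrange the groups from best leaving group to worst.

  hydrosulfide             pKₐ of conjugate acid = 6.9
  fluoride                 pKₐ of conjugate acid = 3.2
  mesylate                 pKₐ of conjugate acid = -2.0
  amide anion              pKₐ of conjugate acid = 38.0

mesylate > fluoride > hydrosulfide > amide anion

Lower conjugate-acid pKₐ ⇒ weaker base ⇒ better leaving group.
Sorting by the given values: mesylate (-2.0), fluoride (3.2), hydrosulfide (6.9), amide anion (38.0).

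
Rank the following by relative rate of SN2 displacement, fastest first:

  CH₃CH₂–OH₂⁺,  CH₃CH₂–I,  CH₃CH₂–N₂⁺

CH₃CH₂–N₂⁺ > CH₃CH₂–I > CH₃CH₂–OH₂⁺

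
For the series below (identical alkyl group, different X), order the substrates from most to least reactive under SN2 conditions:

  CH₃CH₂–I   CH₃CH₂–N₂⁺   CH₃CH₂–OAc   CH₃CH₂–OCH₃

CH₃CH₂–N₂⁺ > CH₃CH₂–I > CH₃CH₂–OAc > CH₃CH₂–OCH₃

Identical carbon frameworks mean the comparison reduces to leaving-group quality.
Leaving-group ability tracks the stability of the departed species; conjugate-acid pKₐ is the usual yardstick (lower pKₐ → better LG).
CH₃CH₂–N₂⁺ loses N₂: no meaningful conjugate acid; N₂ departs as an exceptionally stable neutral molecule
CH₃CH₂–I loses I⁻: pKₐ(HI) ≈ -10
CH₃CH₂–OAc loses AcO⁻: pKₐ(CH₃COOH) ≈ 4.8
CH₃CH₂–OCH₃ loses CH₃O⁻: pKₐ(CH₃OH) ≈ 15.5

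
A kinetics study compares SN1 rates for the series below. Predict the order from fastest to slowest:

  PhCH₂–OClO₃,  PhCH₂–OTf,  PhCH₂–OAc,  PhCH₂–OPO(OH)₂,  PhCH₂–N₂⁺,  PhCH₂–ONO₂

PhCH₂–N₂⁺ > PhCH₂–OTf > PhCH₂–OClO₃ > PhCH₂–ONO₂ > PhCH₂–OPO(OH)₂ > PhCH₂–OAc

Same R in every case — rank the leaving groups.
Leaving-group ability tracks the stability of the departed species; conjugate-acid pKₐ is the usual yardstick (lower pKₐ → better LG).
PhCH₂–N₂⁺ loses N₂: no meaningful conjugate acid; N₂ departs as an exceptionally stable neutral molecule
PhCH₂–OTf loses OTf⁻: pKₐ(CF₃SO₃H (triflic acid)) ≈ -14
PhCH₂–OClO₃ loses ClO₄⁻: pKₐ(HClO₄) ≈ -10
PhCH₂–ONO₂ loses NO₃⁻: pKₐ(HNO₃) ≈ -1.3
PhCH₂–OPO(OH)₂ loses H₂PO₄⁻: pKₐ(H₃PO₄) ≈ 2.1
PhCH₂–OAc loses AcO⁻: pKₐ(CH₃COOH) ≈ 4.8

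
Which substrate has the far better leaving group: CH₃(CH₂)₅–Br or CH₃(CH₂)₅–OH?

From CH₃(CH₂)₅–OH the departing group would be OH⁻ (pKₐ(H₂O) ≈ 15.7). Strong base; essentially never leaves without prior activation.
From CH₃(CH₂)₅–Br the leaving group is Br⁻ (pKₐ(HBr) ≈ -9). Weak base; good leaving group.
(In practice CH₃(CH₂)₅–Br is made from CH₃(CH₂)₅–OH by treatment with PBr₃, replacing the hydroxyl with bromide.)

CH₃(CH₂)₅–Br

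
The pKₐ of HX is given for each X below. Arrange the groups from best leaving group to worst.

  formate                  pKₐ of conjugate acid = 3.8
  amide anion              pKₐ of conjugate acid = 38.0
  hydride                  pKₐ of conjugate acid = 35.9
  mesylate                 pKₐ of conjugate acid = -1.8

mesylate > formate > hydride > amide anion

Lower conjugate-acid pKₐ ⇒ weaker base ⇒ better leaving group.
Sorting by the given values: mesylate (-1.8), formate (3.8), hydride (35.9), amide anion (38.0).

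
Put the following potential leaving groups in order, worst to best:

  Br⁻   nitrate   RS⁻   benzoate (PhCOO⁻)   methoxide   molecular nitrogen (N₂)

The more stable X⁻ (or X) is on its own — i.e. the weaker a base it is — the better a leaving group it makes.
molecular nitrogen (N₂): no meaningful conjugate acid; N₂ departs as an exceptionally stable neutral molecule
Br⁻: pKₐ(HBr) ≈ -9
nitrate: pKₐ(HNO₃) ≈ -1.3 — resonance-delocalised over three oxygens
benzoate (PhCOO⁻): pKₐ(C₆H₅COOH) ≈ 4.2 — aryl carboxylate
RS⁻: pKₐ(RSH (a thiol)) ≈ 10.5 — moderately basic; rarely leaves without activation
methoxide: pKₐ(CH₃OH) ≈ 15.5 — strong base; alkoxides do not leave unassisted
The question asks for worst first, so the sequence is read in increasing leaving-group ability.

methoxide < RS⁻ < benzoate (PhCOO⁻) < nitrate < Br⁻ < molecular nitrogen (N₂)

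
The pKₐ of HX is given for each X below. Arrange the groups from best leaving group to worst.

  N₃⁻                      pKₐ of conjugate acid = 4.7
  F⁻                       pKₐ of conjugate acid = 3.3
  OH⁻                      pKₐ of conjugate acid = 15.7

Lower conjugate-acid pKₐ ⇒ weaker base ⇒ better leaving group.
Sorting by the given values: F⁻ (3.3), N₃⁻ (4.7), OH⁻ (15.7).

F⁻ > N₃⁻ > OH⁻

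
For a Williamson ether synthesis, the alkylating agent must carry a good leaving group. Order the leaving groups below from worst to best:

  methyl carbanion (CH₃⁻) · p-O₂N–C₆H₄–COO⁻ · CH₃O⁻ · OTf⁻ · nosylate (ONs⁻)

methyl carbanion (CH₃⁻) < CH₃O⁻ < p-O₂N–C₆H₄–COO⁻ < nosylate (ONs⁻) < OTf⁻

OTf⁻: pKₐ(CF₃SO₃H (triflic acid)) ≈ -14
nosylate (ONs⁻): pKₐ(p-O₂NC₆H₄SO₃H) ≈ -3.5
p-O₂N–C₆H₄–COO⁻: pKₐ(p-nitrobenzoic acid) ≈ 3.4 — electron-withdrawing nitro group stabilises the carboxylate
CH₃O⁻: pKₐ(CH₃OH) ≈ 15.5 — strong base; alkoxides do not leave unassisted
methyl carbanion (CH₃⁻): pKₐ(CH₄) ≈ 48 — unstabilised carbanion; the worst conceivable leaving group
Reversing gives the worst-to-best order requested.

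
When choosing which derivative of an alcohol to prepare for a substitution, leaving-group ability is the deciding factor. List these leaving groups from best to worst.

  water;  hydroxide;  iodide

iodide > water > hydroxide

Leaving-group ability tracks the stability of the departed species; conjugate-acid pKₐ is the usual yardstick (lower pKₐ → better LG).
iodide: pKₐ(HI) ≈ -10
water: pKₐ(H₃O⁺) ≈ -1.7 — neutral; leaves from a protonated alcohol (R–OH₂⁺)
hydroxide: pKₐ(H₂O) ≈ 15.7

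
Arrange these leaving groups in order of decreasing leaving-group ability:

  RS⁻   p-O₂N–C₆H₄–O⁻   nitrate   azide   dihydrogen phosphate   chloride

chloride > nitrate > dihydrogen phosphate > azide > p-O₂N–C₆H₄–O⁻ > RS⁻

Rank by basicity of the departing species: weakest base leaves most easily.
chloride: pKₐ(HCl) ≈ -7 — moderately weak base
nitrate: pKₐ(HNO₃) ≈ -1.3
dihydrogen phosphate: pKₐ(H₃PO₄) ≈ 2.1
azide: pKₐ(HN₃) ≈ 4.7
p-O₂N–C₆H₄–O⁻: pKₐ(p-nitrophenol) ≈ 7.2
RS⁻: pKₐ(RSH (a thiol)) ≈ 10.5 — moderately basic; rarely leaves without activation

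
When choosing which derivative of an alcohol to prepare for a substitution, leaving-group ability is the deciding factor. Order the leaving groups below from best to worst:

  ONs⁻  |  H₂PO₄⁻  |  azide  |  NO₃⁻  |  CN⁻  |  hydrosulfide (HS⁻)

The more stable X⁻ (or X) is on its own — i.e. the weaker a base it is — the better a leaving group it makes.
ONs⁻: pKₐ(p-O₂NC₆H₄SO₃H) ≈ -3.5 — p-nitro group further stabilises the sulfonate
NO₃⁻: pKₐ(HNO₃) ≈ -1.3
H₂PO₄⁻: pKₐ(H₃PO₄) ≈ 2.1 — moderate base; biological leaving group after further activation
azide: pKₐ(HN₃) ≈ 4.7 — linear, resonance-stabilised
hydrosulfide (HS⁻): pKₐ(H₂S) ≈ 7 — larger and more polarisable than the oxygen analogue
CN⁻: pKₐ(HCN) ≈ 9.2 — sp carbon stabilises the charge somewhat, but still a poor LG

ONs⁻ > NO₃⁻ > H₂PO₄⁻ > azide > hydrosulfide (HS⁻) > CN⁻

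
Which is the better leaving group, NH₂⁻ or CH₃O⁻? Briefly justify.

CH₃O⁻ is the better leaving group.
pKₐ(CH₃OH) ≈ 15.5 versus pKₐ(NH₃) ≈ 38: CH₃O⁻ is the much weaker base.
Strong base; alkoxides do not leave unassisted.

CH₃O⁻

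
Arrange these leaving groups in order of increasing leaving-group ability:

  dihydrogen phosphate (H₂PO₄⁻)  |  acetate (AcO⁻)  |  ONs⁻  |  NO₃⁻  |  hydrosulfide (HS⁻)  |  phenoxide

A good leaving group is a weak base: the lower the pKₐ of its conjugate acid, the more readily it departs.
ONs⁻: pKₐ(p-O₂NC₆H₄SO₃H) ≈ -3.5
NO₃⁻: pKₐ(HNO₃) ≈ -1.3
dihydrogen phosphate (H₂PO₄⁻): pKₐ(H₃PO₄) ≈ 2.1 — moderate base; biological leaving group after further activation
acetate (AcO⁻): pKₐ(CH₃COOH) ≈ 4.8
hydrosulfide (HS⁻): pKₐ(H₂S) ≈ 7 — larger and more polarisable than the oxygen analogue
phenoxide: pKₐ(C₆H₅OH (phenol)) ≈ 10
Listed from poorest to best leaving group as asked.

phenoxide < hydrosulfide (HS⁻) < acetate (AcO⁻) < dihydrogen phosphate (H₂PO₄⁻) < NO₃⁻ < ONs⁻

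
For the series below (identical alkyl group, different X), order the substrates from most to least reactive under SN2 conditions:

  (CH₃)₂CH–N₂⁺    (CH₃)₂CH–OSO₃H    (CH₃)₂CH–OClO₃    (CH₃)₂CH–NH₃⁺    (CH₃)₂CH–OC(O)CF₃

(CH₃)₂CH–N₂⁺ > (CH₃)₂CH–OClO₃ > (CH₃)₂CH–OSO₃H > (CH₃)₂CH–OC(O)CF₃ > (CH₃)₂CH–NH₃⁺

The skeletons are identical, so relative rate is governed entirely by leaving-group ability.
A good leaving group is a weak base: the lower the pKₐ of its conjugate acid, the more readily it departs.
(CH₃)₂CH–N₂⁺ loses N₂: no meaningful conjugate acid; N₂ departs as an exceptionally stable neutral molecule
(CH₃)₂CH–OClO₃ loses ClO₄⁻: pKₐ(HClO₄) ≈ -10
(CH₃)₂CH–OSO₃H loses HSO₄⁻: pKₐ(H₂SO₄) ≈ -3
(CH₃)₂CH–OC(O)CF₃ loses CF₃COO⁻: pKₐ(CF₃COOH) ≈ 0.2
(CH₃)₂CH–NH₃⁺ loses NH₃: pKₐ(NH₄⁺) ≈ 9.2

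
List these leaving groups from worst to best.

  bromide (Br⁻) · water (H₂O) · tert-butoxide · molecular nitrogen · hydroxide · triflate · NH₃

Rank by basicity of the departing species: weakest base leaves most easily.
molecular nitrogen: no meaningful conjugate acid; N₂ departs as an exceptionally stable neutral molecule
triflate: pKₐ(CF₃SO₃H (triflic acid)) ≈ -14
bromide (Br⁻): pKₐ(HBr) ≈ -9
water (H₂O): pKₐ(H₃O⁺) ≈ -1.7
NH₃: pKₐ(NH₄⁺) ≈ 9.2
hydroxide: pKₐ(H₂O) ≈ 15.7
tert-butoxide: pKₐ(t-BuOH) ≈ 18
The question asks for worst first, so the sequence is read in increasing leaving-group ability.

tert-butoxide < hydroxide < NH₃ < water (H₂O) < bromide (Br⁻) < triflate < molecular nitrogen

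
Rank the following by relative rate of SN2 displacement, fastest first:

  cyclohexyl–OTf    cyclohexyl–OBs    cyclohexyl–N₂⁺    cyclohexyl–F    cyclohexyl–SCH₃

cyclohexyl–N₂⁺ > cyclohexyl–OTf > cyclohexyl–OBs > cyclohexyl–F > cyclohexyl–SCH₃

The skeletons are identical, so relative rate is governed entirely by leaving-group ability.
Rank by basicity of the departing species: weakest base leaves most easily.
cyclohexyl–N₂⁺ loses N₂: no meaningful conjugate acid; N₂ departs as an exceptionally stable neutral molecule
cyclohexyl–OTf loses OTf⁻: pKₐ(CF₃SO₃H (triflic acid)) ≈ -14
cyclohexyl–OBs loses OBs⁻: pKₐ(p-BrC₆H₄SO₃H) ≈ -2.8
cyclohexyl–F loses F⁻: pKₐ(HF) ≈ 3.2
cyclohexyl–SCH₃ loses RS⁻: pKₐ(RSH (a thiol)) ≈ 10.5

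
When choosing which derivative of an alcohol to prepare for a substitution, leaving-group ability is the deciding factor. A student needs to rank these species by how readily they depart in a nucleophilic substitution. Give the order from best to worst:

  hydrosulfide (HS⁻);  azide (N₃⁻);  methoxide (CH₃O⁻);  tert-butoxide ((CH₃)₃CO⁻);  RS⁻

Rank by basicity of the departing species: weakest base leaves most easily.
azide (N₃⁻): pKₐ(HN₃) ≈ 4.7 — linear, resonance-stabilised
hydrosulfide (HS⁻): pKₐ(H₂S) ≈ 7
RS⁻: pKₐ(RSH (a thiol)) ≈ 10.5
methoxide (CH₃O⁻): pKₐ(CH₃OH) ≈ 15.5 — strong base; alkoxides do not leave unassisted
tert-butoxide ((CH₃)₃CO⁻): pKₐ(t-BuOH) ≈ 18

azide (N₃⁻) > hydrosulfide (HS⁻) > RS⁻ > methoxide (CH₃O⁻) > tert-butoxide ((CH₃)₃CO⁻)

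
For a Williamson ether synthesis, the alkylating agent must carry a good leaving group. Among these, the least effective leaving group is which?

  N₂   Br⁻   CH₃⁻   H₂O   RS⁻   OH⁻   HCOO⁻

The more stable X⁻ (or X) is on its own — i.e. the weaker a base it is — the better a leaving group it makes.
N₂: no meaningful conjugate acid; N₂ departs as an exceptionally stable neutral molecule
Br⁻: pKₐ(HBr) ≈ -9
H₂O: pKₐ(H₃O⁺) ≈ -1.7
HCOO⁻: pKₐ(HCOOH) ≈ 3.8
RS⁻: pKₐ(RSH (a thiol)) ≈ 10.5
OH⁻: pKₐ(H₂O) ≈ 15.7
CH₃⁻: pKₐ(CH₄) ≈ 48

CH₃⁻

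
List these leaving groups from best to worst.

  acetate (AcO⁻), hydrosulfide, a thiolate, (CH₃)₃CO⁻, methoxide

acetate (AcO⁻): pKₐ(CH₃COOH) ≈ 4.8
hydrosulfide: pKₐ(H₂S) ≈ 7
a thiolate: pKₐ(RSH (a thiol)) ≈ 10.5
methoxide: pKₐ(CH₃OH) ≈ 15.5
(CH₃)₃CO⁻: pKₐ(t-BuOH) ≈ 18

acetate (AcO⁻) > hydrosulfide > a thiolate > methoxide > (CH₃)₃CO⁻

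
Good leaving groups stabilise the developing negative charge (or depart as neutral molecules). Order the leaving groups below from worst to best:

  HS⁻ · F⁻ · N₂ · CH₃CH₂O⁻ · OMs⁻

Leaving-group ability tracks the stability of the departed species; conjugate-acid pKₐ is the usual yardstick (lower pKₐ → better LG).
N₂: no meaningful conjugate acid; N₂ departs as an exceptionally stable neutral molecule
OMs⁻: pKₐ(CH₃SO₃H (MsOH)) ≈ -1.9
F⁻: pKₐ(HF) ≈ 3.2
HS⁻: pKₐ(H₂S) ≈ 7
CH₃CH₂O⁻: pKₐ(CH₃CH₂OH) ≈ 16
The question asks for worst first, so the sequence is read in increasing leaving-group ability.

CH₃CH₂O⁻ < HS⁻ < F⁻ < OMs⁻ < N₂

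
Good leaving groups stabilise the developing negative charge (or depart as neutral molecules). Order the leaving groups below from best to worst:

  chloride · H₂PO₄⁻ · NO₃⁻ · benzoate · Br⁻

Br⁻ > chloride > NO₃⁻ > H₂PO₄⁻ > benzoate

Rank by basicity of the departing species: weakest base leaves most easily.
Br⁻: pKₐ(HBr) ≈ -9 — weak base; good leaving group
chloride: pKₐ(HCl) ≈ -7 — moderately weak base
NO₃⁻: pKₐ(HNO₃) ≈ -1.3 — resonance-delocalised over three oxygens
H₂PO₄⁻: pKₐ(H₃PO₄) ≈ 2.1 — moderate base; biological leaving group after further activation
benzoate: pKₐ(C₆H₅COOH) ≈ 4.2 — aryl carboxylate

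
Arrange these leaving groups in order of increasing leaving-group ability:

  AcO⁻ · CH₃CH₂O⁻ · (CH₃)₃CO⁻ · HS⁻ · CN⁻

Leaving-group ability tracks the stability of the departed species; conjugate-acid pKₐ is the usual yardstick (lower pKₐ → better LG).
AcO⁻: pKₐ(CH₃COOH) ≈ 4.8
HS⁻: pKₐ(H₂S) ≈ 7
CN⁻: pKₐ(HCN) ≈ 9.2
CH₃CH₂O⁻: pKₐ(CH₃CH₂OH) ≈ 16
(CH₃)₃CO⁻: pKₐ(t-BuOH) ≈ 18
The question asks for worst first, so the sequence is read in increasing leaving-group ability.

(CH₃)₃CO⁻ < CH₃CH₂O⁻ < CN⁻ < HS⁻ < AcO⁻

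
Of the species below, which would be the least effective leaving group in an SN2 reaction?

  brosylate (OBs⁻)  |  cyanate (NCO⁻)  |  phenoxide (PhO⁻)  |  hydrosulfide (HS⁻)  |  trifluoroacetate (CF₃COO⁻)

phenoxide (PhO⁻)

brosylate (OBs⁻): pKₐ(p-BrC₆H₄SO₃H) ≈ -2.8
trifluoroacetate (CF₃COO⁻): pKₐ(CF₃COOH) ≈ 0.2
cyanate (NCO⁻): pKₐ(HOCN) ≈ 3.5
hydrosulfide (HS⁻): pKₐ(H₂S) ≈ 7
phenoxide (PhO⁻): pKₐ(C₆H₅OH (phenol)) ≈ 10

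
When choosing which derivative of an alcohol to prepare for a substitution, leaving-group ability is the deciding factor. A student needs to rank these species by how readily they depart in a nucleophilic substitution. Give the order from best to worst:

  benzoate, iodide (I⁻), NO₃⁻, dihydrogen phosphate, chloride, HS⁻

iodide (I⁻) > chloride > NO₃⁻ > dihydrogen phosphate > benzoate > HS⁻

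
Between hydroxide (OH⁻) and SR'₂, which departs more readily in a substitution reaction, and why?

SR'₂ is the better leaving group.
pKₐ(R'₂SH⁺) ≈ -7 versus pKₐ(H₂O) ≈ 15.7: SR'₂ is the much weaker base.
Neutral; leaves from a sulfonium salt (R–SR'₂⁺).

SR'₂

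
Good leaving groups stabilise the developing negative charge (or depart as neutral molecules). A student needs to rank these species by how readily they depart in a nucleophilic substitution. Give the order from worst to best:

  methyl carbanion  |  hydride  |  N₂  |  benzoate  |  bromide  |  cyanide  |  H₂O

N₂: no meaningful conjugate acid; N₂ departs as an exceptionally stable neutral molecule
bromide: pKₐ(HBr) ≈ -9
H₂O: pKₐ(H₃O⁺) ≈ -1.7
benzoate: pKₐ(C₆H₅COOH) ≈ 4.2
cyanide: pKₐ(HCN) ≈ 9.2
hydride: pKₐ(H₂) ≈ 36
methyl carbanion: pKₐ(CH₄) ≈ 48
Listed from poorest to best leaving group as asked.

methyl carbanion < hydride < cyanide < benzoate < H₂O < bromide < N₂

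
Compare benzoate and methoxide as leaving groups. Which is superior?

benzoate is the better leaving group.
pKₐ(C₆H₅COOH) ≈ 4.2 versus pKₐ(CH₃OH) ≈ 15.5: benzoate is the much weaker base.
Aryl carboxylate.

benzoate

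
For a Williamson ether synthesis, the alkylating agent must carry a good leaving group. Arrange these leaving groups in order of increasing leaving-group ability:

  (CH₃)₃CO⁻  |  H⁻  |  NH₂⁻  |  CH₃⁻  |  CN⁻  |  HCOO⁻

CH₃⁻ < NH₂⁻ < H⁻ < (CH₃)₃CO⁻ < CN⁻ < HCOO⁻

Leaving-group ability tracks the stability of the departed species; conjugate-acid pKₐ is the usual yardstick (lower pKₐ → better LG).
HCOO⁻: pKₐ(HCOOH) ≈ 3.8
CN⁻: pKₐ(HCN) ≈ 9.2
(CH₃)₃CO⁻: pKₐ(t-BuOH) ≈ 18
H⁻: pKₐ(H₂) ≈ 36
NH₂⁻: pKₐ(NH₃) ≈ 38
CH₃⁻: pKₐ(CH₄) ≈ 48
Listed from poorest to best leaving group as asked.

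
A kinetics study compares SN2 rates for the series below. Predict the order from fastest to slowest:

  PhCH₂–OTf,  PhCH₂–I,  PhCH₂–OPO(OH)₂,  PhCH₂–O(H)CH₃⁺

Same R in every case — rank the leaving groups.
The more stable X⁻ (or X) is on its own — i.e. the weaker a base it is — the better a leaving group it makes.
PhCH₂–OTf loses OTf⁻: pKₐ(CF₃SO₃H (triflic acid)) ≈ -14
PhCH₂–I loses I⁻: pKₐ(HI) ≈ -10
PhCH₂–O(H)CH₃⁺ loses R'OH: pKₐ(R'OH₂⁺) ≈ -2.4
PhCH₂–OPO(OH)₂ loses H₂PO₄⁻: pKₐ(H₃PO₄) ≈ 2.1

PhCH₂–OTf > PhCH₂–I > PhCH₂–O(H)CH₃⁺ > PhCH₂–OPO(OH)₂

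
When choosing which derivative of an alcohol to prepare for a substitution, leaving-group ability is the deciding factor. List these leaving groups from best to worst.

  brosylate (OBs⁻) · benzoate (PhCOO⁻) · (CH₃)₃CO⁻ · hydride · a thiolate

brosylate (OBs⁻) > benzoate (PhCOO⁻) > a thiolate > (CH₃)₃CO⁻ > hydride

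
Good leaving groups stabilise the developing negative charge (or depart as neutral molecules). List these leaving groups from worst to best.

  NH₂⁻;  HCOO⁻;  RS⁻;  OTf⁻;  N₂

The more stable X⁻ (or X) is on its own — i.e. the weaker a base it is — the better a leaving group it makes.
N₂: no meaningful conjugate acid; N₂ departs as an exceptionally stable neutral molecule
OTf⁻: pKₐ(CF₃SO₃H (triflic acid)) ≈ -14
HCOO⁻: pKₐ(HCOOH) ≈ 3.8
RS⁻: pKₐ(RSH (a thiol)) ≈ 10.5
NH₂⁻: pKₐ(NH₃) ≈ 38
Reversing gives the worst-to-best order requested.

NH₂⁻ < RS⁻ < HCOO⁻ < OTf⁻ < N₂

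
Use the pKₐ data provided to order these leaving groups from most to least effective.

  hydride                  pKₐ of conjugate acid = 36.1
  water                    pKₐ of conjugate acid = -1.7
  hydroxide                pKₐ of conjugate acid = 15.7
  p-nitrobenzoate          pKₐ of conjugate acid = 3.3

Lower conjugate-acid pKₐ ⇒ weaker base ⇒ better leaving group.
Sorting by the given values: water (-1.7), p-nitrobenzoate (3.3), hydroxide (15.7), hydride (36.1).

water > p-nitrobenzoate > hydroxide > hydride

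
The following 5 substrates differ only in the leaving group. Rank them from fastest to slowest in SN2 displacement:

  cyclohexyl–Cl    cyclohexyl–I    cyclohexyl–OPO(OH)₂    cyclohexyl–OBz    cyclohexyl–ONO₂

With the same alkyl group throughout, only the leaving group differentiates the rates.
Rank by basicity of the departing species: weakest base leaves most easily.
cyclohexyl–I loses I⁻: pKₐ(HI) ≈ -10
cyclohexyl–Cl loses Cl⁻: pKₐ(HCl) ≈ -7
cyclohexyl–ONO₂ loses NO₃⁻: pKₐ(HNO₃) ≈ -1.3
cyclohexyl–OPO(OH)₂ loses H₂PO₄⁻: pKₐ(H₃PO₄) ≈ 2.1
cyclohexyl–OBz loses PhCOO⁻: pKₐ(C₆H₅COOH) ≈ 4.2

cyclohexyl–I > cyclohexyl–Cl > cyclohexyl–ONO₂ > cyclohexyl–OPO(OH)₂ > cyclohexyl–OBz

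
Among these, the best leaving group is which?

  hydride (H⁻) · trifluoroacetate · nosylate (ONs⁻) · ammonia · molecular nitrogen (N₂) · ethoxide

molecular nitrogen (N₂)

A good leaving group is a weak base: the lower the pKₐ of its conjugate acid, the more readily it departs.
molecular nitrogen (N₂): no meaningful conjugate acid; N₂ departs as an exceptionally stable neutral molecule
nosylate (ONs⁻): pKₐ(p-O₂NC₆H₄SO₃H) ≈ -3.5
trifluoroacetate: pKₐ(CF₃COOH) ≈ 0.2
ammonia: pKₐ(NH₄⁺) ≈ 9.2
ethoxide: pKₐ(CH₃CH₂OH) ≈ 16
hydride (H⁻): pKₐ(H₂) ≈ 36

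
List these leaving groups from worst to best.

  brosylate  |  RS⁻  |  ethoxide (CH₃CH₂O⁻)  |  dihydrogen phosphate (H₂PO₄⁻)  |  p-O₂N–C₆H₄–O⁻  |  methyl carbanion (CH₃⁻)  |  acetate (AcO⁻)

methyl carbanion (CH₃⁻) < ethoxide (CH₃CH₂O⁻) < RS⁻ < p-O₂N–C₆H₄–O⁻ < acetate (AcO⁻) < dihydrogen phosphate (H₂PO₄⁻) < brosylate

Leaving-group ability tracks the stability of the departed species; conjugate-acid pKₐ is the usual yardstick (lower pKₐ → better LG).
brosylate: pKₐ(p-BrC₆H₄SO₃H) ≈ -2.8 — arenesulfonate with a p-bromo substituent
dihydrogen phosphate (H₂PO₄⁻): pKₐ(H₃PO₄) ≈ 2.1
acetate (AcO⁻): pKₐ(CH₃COOH) ≈ 4.8 — resonance-stabilised but still a weak base
p-O₂N–C₆H₄–O⁻: pKₐ(p-nitrophenol) ≈ 7.2 — nitro group delocalises the charge; the classic chromogenic LG
RS⁻: pKₐ(RSH (a thiol)) ≈ 10.5
ethoxide (CH₃CH₂O⁻): pKₐ(CH₃CH₂OH) ≈ 16
methyl carbanion (CH₃⁻): pKₐ(CH₄) ≈ 48
Listed from poorest to best leaving group as asked.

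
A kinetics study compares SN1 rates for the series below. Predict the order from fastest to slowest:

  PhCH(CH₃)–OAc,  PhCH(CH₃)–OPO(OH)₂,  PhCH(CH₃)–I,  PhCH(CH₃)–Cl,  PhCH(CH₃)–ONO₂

Same R in every case — rank the leaving groups.
The more stable X⁻ (or X) is on its own — i.e. the weaker a base it is — the better a leaving group it makes.
PhCH(CH₃)–I loses I⁻: pKₐ(HI) ≈ -10
PhCH(CH₃)–Cl loses Cl⁻: pKₐ(HCl) ≈ -7
PhCH(CH₃)–ONO₂ loses NO₃⁻: pKₐ(HNO₃) ≈ -1.3
PhCH(CH₃)–OPO(OH)₂ loses H₂PO₄⁻: pKₐ(H₃PO₄) ≈ 2.1
PhCH(CH₃)–OAc loses AcO⁻: pKₐ(CH₃COOH) ≈ 4.8

PhCH(CH₃)–I > PhCH(CH₃)–Cl > PhCH(CH₃)–ONO₂ > PhCH(CH₃)–OPO(OH)₂ > PhCH(CH₃)–OAc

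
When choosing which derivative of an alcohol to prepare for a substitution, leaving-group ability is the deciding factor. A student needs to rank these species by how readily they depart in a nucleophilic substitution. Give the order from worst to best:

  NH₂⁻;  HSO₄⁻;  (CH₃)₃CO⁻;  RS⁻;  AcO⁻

Rank by basicity of the departing species: weakest base leaves most easily.
HSO₄⁻: pKₐ(H₂SO₄) ≈ -3
AcO⁻: pKₐ(CH₃COOH) ≈ 4.8
RS⁻: pKₐ(RSH (a thiol)) ≈ 10.5
(CH₃)₃CO⁻: pKₐ(t-BuOH) ≈ 18
NH₂⁻: pKₐ(NH₃) ≈ 38 — extremely strong base; never a leaving group
The question asks for worst first, so the sequence is read in increasing leaving-group ability.

NH₂⁻ < (CH₃)₃CO⁻ < RS⁻ < AcO⁻ < HSO₄⁻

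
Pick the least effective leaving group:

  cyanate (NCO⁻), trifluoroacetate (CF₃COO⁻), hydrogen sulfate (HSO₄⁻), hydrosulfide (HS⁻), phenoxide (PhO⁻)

Rank by basicity of the departing species: weakest base leaves most easily.
hydrogen sulfate (HSO₄⁻): pKₐ(H₂SO₄) ≈ -3
trifluoroacetate (CF₃COO⁻): pKₐ(CF₃COOH) ≈ 0.2
cyanate (NCO⁻): pKₐ(HOCN) ≈ 3.5
hydrosulfide (HS⁻): pKₐ(H₂S) ≈ 7
phenoxide (PhO⁻): pKₐ(C₆H₅OH (phenol)) ≈ 10

phenoxide (PhO⁻)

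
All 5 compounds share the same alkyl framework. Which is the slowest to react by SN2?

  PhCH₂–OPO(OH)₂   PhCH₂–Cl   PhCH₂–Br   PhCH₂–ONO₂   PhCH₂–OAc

Identical carbon frameworks mean the comparison reduces to leaving-group quality.
Rank by basicity of the departing species: weakest base leaves most easily.
PhCH₂–Br loses Br⁻: pKₐ(HBr) ≈ -9
PhCH₂–Cl loses Cl⁻: pKₐ(HCl) ≈ -7
PhCH₂–ONO₂ loses NO₃⁻: pKₐ(HNO₃) ≈ -1.3
PhCH₂–OPO(OH)₂ loses H₂PO₄⁻: pKₐ(H₃PO₄) ≈ 2.1
PhCH₂–OAc loses AcO⁻: pKₐ(CH₃COOH) ≈ 4.8

PhCH₂–OAc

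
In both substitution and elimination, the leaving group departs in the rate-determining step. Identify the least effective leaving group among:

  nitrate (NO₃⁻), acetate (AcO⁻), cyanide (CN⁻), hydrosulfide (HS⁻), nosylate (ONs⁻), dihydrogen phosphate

cyanide (CN⁻)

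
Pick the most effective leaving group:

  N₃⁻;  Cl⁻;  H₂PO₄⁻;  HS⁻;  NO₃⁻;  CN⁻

Rank by basicity of the departing species: weakest base leaves most easily.
Cl⁻: pKₐ(HCl) ≈ -7
NO₃⁻: pKₐ(HNO₃) ≈ -1.3
H₂PO₄⁻: pKₐ(H₃PO₄) ≈ 2.1
N₃⁻: pKₐ(HN₃) ≈ 4.7
HS⁻: pKₐ(H₂S) ≈ 7
CN⁻: pKₐ(HCN) ≈ 9.2

Cl⁻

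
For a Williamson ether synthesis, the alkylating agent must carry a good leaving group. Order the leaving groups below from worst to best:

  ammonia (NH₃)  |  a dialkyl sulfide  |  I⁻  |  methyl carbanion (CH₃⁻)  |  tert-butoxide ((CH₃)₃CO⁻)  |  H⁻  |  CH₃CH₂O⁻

methyl carbanion (CH₃⁻) < H⁻ < tert-butoxide ((CH₃)₃CO⁻) < CH₃CH₂O⁻ < ammonia (NH₃) < a dialkyl sulfide < I⁻

I⁻: pKₐ(HI) ≈ -10
a dialkyl sulfide: pKₐ(R'₂SH⁺) ≈ -7
ammonia (NH₃): pKₐ(NH₄⁺) ≈ 9.2
CH₃CH₂O⁻: pKₐ(CH₃CH₂OH) ≈ 16
tert-butoxide ((CH₃)₃CO⁻): pKₐ(t-BuOH) ≈ 18
H⁻: pKₐ(H₂) ≈ 36
methyl carbanion (CH₃⁻): pKₐ(CH₄) ≈ 48
Reversing gives the worst-to-best order requested.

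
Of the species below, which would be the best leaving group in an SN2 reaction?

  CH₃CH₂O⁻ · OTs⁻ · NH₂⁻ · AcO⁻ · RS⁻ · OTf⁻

OTf⁻

The more stable X⁻ (or X) is on its own — i.e. the weaker a base it is — the better a leaving group it makes.
OTf⁻: pKₐ(CF₃SO₃H (triflic acid)) ≈ -14
OTs⁻: pKₐ(p-CH₃C₆H₄SO₃H (TsOH)) ≈ -2.8
AcO⁻: pKₐ(CH₃COOH) ≈ 4.8
RS⁻: pKₐ(RSH (a thiol)) ≈ 10.5
CH₃CH₂O⁻: pKₐ(CH₃CH₂OH) ≈ 16
NH₂⁻: pKₐ(NH₃) ≈ 38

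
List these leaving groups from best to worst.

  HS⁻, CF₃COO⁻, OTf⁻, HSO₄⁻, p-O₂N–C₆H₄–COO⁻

OTf⁻ > HSO₄⁻ > CF₃COO⁻ > p-O₂N–C₆H₄–COO⁻ > HS⁻

OTf⁻: pKₐ(CF₃SO₃H (triflic acid)) ≈ -14 — charge spread over three oxygens and a CF₃ group; the premier leaving group in synthesis
HSO₄⁻: pKₐ(H₂SO₄) ≈ -3 — conjugate base of a strong mineral acid
CF₃COO⁻: pKₐ(CF₃COOH) ≈ 0.2
p-O₂N–C₆H₄–COO⁻: pKₐ(p-nitrobenzoic acid) ≈ 3.4 — electron-withdrawing nitro group stabilises the carboxylate
HS⁻: pKₐ(H₂S) ≈ 7 — larger and more polarisable than the oxygen analogue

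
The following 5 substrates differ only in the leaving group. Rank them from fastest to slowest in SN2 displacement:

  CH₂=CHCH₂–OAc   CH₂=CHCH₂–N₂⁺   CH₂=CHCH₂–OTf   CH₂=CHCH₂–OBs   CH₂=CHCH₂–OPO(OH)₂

CH₂=CHCH₂–N₂⁺ > CH₂=CHCH₂–OTf > CH₂=CHCH₂–OBs > CH₂=CHCH₂–OPO(OH)₂ > CH₂=CHCH₂–OAc

The skeletons are identical, so relative rate is governed entirely by leaving-group ability.
A good leaving group is a weak base: the lower the pKₐ of its conjugate acid, the more readily it departs.
CH₂=CHCH₂–N₂⁺ loses N₂: no meaningful conjugate acid; N₂ departs as an exceptionally stable neutral molecule
CH₂=CHCH₂–OTf loses OTf⁻: pKₐ(CF₃SO₃H (triflic acid)) ≈ -14
CH₂=CHCH₂–OBs loses OBs⁻: pKₐ(p-BrC₆H₄SO₃H) ≈ -2.8
CH₂=CHCH₂–OPO(OH)₂ loses H₂PO₄⁻: pKₐ(H₃PO₄) ≈ 2.1
CH₂=CHCH₂–OAc loses AcO⁻: pKₐ(CH₃COOH) ≈ 4.8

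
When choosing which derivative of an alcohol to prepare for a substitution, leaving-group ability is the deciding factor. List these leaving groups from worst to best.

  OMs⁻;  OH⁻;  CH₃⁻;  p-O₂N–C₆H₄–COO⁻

The more stable X⁻ (or X) is on its own — i.e. the weaker a base it is — the better a leaving group it makes.
OMs⁻: pKₐ(CH₃SO₃H (MsOH)) ≈ -1.9
p-O₂N–C₆H₄–COO⁻: pKₐ(p-nitrobenzoic acid) ≈ 3.4
OH⁻: pKₐ(H₂O) ≈ 15.7
CH₃⁻: pKₐ(CH₄) ≈ 48
Reversing gives the worst-to-best order requested.

CH₃⁻ < OH⁻ < p-O₂N–C₆H₄–COO⁻ < OMs⁻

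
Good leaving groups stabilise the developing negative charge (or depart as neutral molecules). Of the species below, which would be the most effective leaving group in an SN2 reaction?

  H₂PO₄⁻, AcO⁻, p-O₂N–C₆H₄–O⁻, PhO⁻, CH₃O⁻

H₂PO₄⁻: pKₐ(H₃PO₄) ≈ 2.1
AcO⁻: pKₐ(CH₃COOH) ≈ 4.8
p-O₂N–C₆H₄–O⁻: pKₐ(p-nitrophenol) ≈ 7.2
PhO⁻: pKₐ(C₆H₅OH (phenol)) ≈ 10
CH₃O⁻: pKₐ(CH₃OH) ≈ 15.5

H₂PO₄⁻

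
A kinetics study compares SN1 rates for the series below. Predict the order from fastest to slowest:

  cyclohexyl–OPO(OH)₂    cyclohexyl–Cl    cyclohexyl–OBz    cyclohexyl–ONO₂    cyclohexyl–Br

cyclohexyl–Br > cyclohexyl–Cl > cyclohexyl–ONO₂ > cyclohexyl–OPO(OH)₂ > cyclohexyl–OBz

Same R in every case — rank the leaving groups.
The more stable X⁻ (or X) is on its own — i.e. the weaker a base it is — the better a leaving group it makes.
cyclohexyl–Br loses Br⁻: pKₐ(HBr) ≈ -9
cyclohexyl–Cl loses Cl⁻: pKₐ(HCl) ≈ -7
cyclohexyl–ONO₂ loses NO₃⁻: pKₐ(HNO₃) ≈ -1.3
cyclohexyl–OPO(OH)₂ loses H₂PO₄⁻: pKₐ(H₃PO₄) ≈ 2.1
cyclohexyl–OBz loses PhCOO⁻: pKₐ(C₆H₅COOH) ≈ 4.2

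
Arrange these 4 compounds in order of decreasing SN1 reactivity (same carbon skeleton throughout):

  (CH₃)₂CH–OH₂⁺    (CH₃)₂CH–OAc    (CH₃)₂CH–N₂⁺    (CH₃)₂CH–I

(CH₃)₂CH–N₂⁺ > (CH₃)₂CH–I > (CH₃)₂CH–OH₂⁺ > (CH₃)₂CH–OAc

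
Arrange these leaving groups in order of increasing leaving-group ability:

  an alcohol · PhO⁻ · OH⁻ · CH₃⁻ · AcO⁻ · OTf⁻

OTf⁻: pKₐ(CF₃SO₃H (triflic acid)) ≈ -14
an alcohol: pKₐ(R'OH₂⁺) ≈ -2.4
AcO⁻: pKₐ(CH₃COOH) ≈ 4.8 — resonance-stabilised but still a weak base
PhO⁻: pKₐ(C₆H₅OH (phenol)) ≈ 10 — resonance into the ring helps, but still a poor LG
OH⁻: pKₐ(H₂O) ≈ 15.7 — strong base; essentially never leaves without prior activation
CH₃⁻: pKₐ(CH₄) ≈ 48 — unstabilised carbanion; the worst conceivable leaving group
Listed from poorest to best leaving group as asked.

CH₃⁻ < OH⁻ < PhO⁻ < AcO⁻ < an alcohol < OTf⁻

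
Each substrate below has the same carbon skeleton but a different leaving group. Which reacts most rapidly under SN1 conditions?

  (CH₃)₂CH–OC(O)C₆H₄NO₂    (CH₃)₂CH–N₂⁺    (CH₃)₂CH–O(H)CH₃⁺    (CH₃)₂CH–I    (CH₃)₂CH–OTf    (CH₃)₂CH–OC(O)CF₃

The skeletons are identical, so relative rate is governed entirely by leaving-group ability.
The more stable X⁻ (or X) is on its own — i.e. the weaker a base it is — the better a leaving group it makes.
(CH₃)₂CH–N₂⁺ loses N₂: no meaningful conjugate acid; N₂ departs as an exceptionally stable neutral molecule
(CH₃)₂CH–OTf loses OTf⁻: pKₐ(CF₃SO₃H (triflic acid)) ≈ -14
(CH₃)₂CH–I loses I⁻: pKₐ(HI) ≈ -10
(CH₃)₂CH–O(H)CH₃⁺ loses R'OH: pKₐ(R'OH₂⁺) ≈ -2.4
(CH₃)₂CH–OC(O)CF₃ loses CF₃COO⁻: pKₐ(CF₃COOH) ≈ 0.2
(CH₃)₂CH–OC(O)C₆H₄NO₂ loses p-O₂N–C₆H₄–COO⁻: pKₐ(p-nitrobenzoic acid) ≈ 3.4

(CH₃)₂CH–N₂⁺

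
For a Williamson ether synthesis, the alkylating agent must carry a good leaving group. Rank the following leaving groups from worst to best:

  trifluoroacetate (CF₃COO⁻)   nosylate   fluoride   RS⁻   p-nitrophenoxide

nosylate: pKₐ(p-O₂NC₆H₄SO₃H) ≈ -3.5
trifluoroacetate (CF₃COO⁻): pKₐ(CF₃COOH) ≈ 0.2 — strongly electron-withdrawing CF₃ stabilises the carboxylate
fluoride: pKₐ(HF) ≈ 3.2
p-nitrophenoxide: pKₐ(p-nitrophenol) ≈ 7.2 — nitro group delocalises the charge; the classic chromogenic LG
RS⁻: pKₐ(RSH (a thiol)) ≈ 10.5 — moderately basic; rarely leaves without activation
The question asks for worst first, so the sequence is read in increasing leaving-group ability.

RS⁻ < p-nitrophenoxide < fluoride < trifluoroacetate (CF₃COO⁻) < nosylate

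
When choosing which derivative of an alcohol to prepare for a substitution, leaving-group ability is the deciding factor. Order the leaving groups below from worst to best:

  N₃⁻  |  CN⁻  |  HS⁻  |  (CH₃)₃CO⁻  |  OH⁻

(CH₃)₃CO⁻ < OH⁻ < CN⁻ < HS⁻ < N₃⁻

The more stable X⁻ (or X) is on its own — i.e. the weaker a base it is — the better a leaving group it makes.
N₃⁻: pKₐ(HN₃) ≈ 4.7
HS⁻: pKₐ(H₂S) ≈ 7
CN⁻: pKₐ(HCN) ≈ 9.2
OH⁻: pKₐ(H₂O) ≈ 15.7
(CH₃)₃CO⁻: pKₐ(t-BuOH) ≈ 18
Reversing gives the worst-to-best order requested.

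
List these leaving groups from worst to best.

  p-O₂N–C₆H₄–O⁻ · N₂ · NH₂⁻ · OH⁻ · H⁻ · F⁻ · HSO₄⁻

NH₂⁻ < H⁻ < OH⁻ < p-O₂N–C₆H₄–O⁻ < F⁻ < HSO₄⁻ < N₂

N₂: no meaningful conjugate acid; N₂ departs as an exceptionally stable neutral molecule
HSO₄⁻: pKₐ(H₂SO₄) ≈ -3 — conjugate base of a strong mineral acid
F⁻: pKₐ(HF) ≈ 3.2 — small and strongly basic; the poor halide leaving group
p-O₂N–C₆H₄–O⁻: pKₐ(p-nitrophenol) ≈ 7.2
OH⁻: pKₐ(H₂O) ≈ 15.7 — strong base; essentially never leaves without prior activation
H⁻: pKₐ(H₂) ≈ 36 — extremely strong base; leaves only in special hydride-transfer contexts
NH₂⁻: pKₐ(NH₃) ≈ 38 — extremely strong base; never a leaving group
The question asks for worst first, so the sequence is read in increasing leaving-group ability.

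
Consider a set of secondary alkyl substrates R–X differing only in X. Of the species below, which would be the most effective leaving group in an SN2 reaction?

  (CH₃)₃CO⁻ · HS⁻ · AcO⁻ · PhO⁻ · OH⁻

AcO⁻

Rank by basicity of the departing species: weakest base leaves most easily.
AcO⁻: pKₐ(CH₃COOH) ≈ 4.8
HS⁻: pKₐ(H₂S) ≈ 7
PhO⁻: pKₐ(C₆H₅OH (phenol)) ≈ 10
OH⁻: pKₐ(H₂O) ≈ 15.7
(CH₃)₃CO⁻: pKₐ(t-BuOH) ≈ 18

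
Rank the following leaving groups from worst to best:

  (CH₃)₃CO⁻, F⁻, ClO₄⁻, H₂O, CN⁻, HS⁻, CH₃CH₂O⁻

(CH₃)₃CO⁻ < CH₃CH₂O⁻ < CN⁻ < HS⁻ < F⁻ < H₂O < ClO₄⁻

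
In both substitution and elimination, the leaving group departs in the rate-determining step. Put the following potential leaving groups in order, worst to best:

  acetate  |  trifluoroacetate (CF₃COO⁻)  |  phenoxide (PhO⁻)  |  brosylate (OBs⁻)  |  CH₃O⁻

CH₃O⁻ < phenoxide (PhO⁻) < acetate < trifluoroacetate (CF₃COO⁻) < brosylate (OBs⁻)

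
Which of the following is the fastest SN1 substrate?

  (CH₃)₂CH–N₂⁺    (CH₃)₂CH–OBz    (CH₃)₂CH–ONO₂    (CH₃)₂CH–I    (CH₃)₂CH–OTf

(CH₃)₂CH–N₂⁺

With the same alkyl group throughout, only the leaving group differentiates the rates.
Leaving-group ability tracks the stability of the departed species; conjugate-acid pKₐ is the usual yardstick (lower pKₐ → better LG).
(CH₃)₂CH–N₂⁺ loses N₂: no meaningful conjugate acid; N₂ departs as an exceptionally stable neutral molecule
(CH₃)₂CH–OTf loses OTf⁻: pKₐ(CF₃SO₃H (triflic acid)) ≈ -14
(CH₃)₂CH–I loses I⁻: pKₐ(HI) ≈ -10
(CH₃)₂CH–ONO₂ loses NO₃⁻: pKₐ(HNO₃) ≈ -1.3
(CH₃)₂CH–OBz loses PhCOO⁻: pKₐ(C₆H₅COOH) ≈ 4.2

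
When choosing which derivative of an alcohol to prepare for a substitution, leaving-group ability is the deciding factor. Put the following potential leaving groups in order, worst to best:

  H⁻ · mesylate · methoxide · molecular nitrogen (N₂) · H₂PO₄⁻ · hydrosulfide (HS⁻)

H⁻ < methoxide < hydrosulfide (HS⁻) < H₂PO₄⁻ < mesylate < molecular nitrogen (N₂)

Leaving-group ability tracks the stability of the departed species; conjugate-acid pKₐ is the usual yardstick (lower pKₐ → better LG).
molecular nitrogen (N₂): no meaningful conjugate acid; N₂ departs as an exceptionally stable neutral molecule
mesylate: pKₐ(CH₃SO₃H (MsOH)) ≈ -1.9
H₂PO₄⁻: pKₐ(H₃PO₄) ≈ 2.1
hydrosulfide (HS⁻): pKₐ(H₂S) ≈ 7 — larger and more polarisable than the oxygen analogue
methoxide: pKₐ(CH₃OH) ≈ 15.5 — strong base; alkoxides do not leave unassisted
H⁻: pKₐ(H₂) ≈ 36
The question asks for worst first, so the sequence is read in increasing leaving-group ability.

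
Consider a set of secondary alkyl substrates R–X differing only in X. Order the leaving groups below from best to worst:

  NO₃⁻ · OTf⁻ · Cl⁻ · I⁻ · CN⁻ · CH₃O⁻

The more stable X⁻ (or X) is on its own — i.e. the weaker a base it is — the better a leaving group it makes.
OTf⁻: pKₐ(CF₃SO₃H (triflic acid)) ≈ -14 — charge spread over three oxygens and a CF₃ group; the premier leaving group in synthesis
I⁻: pKₐ(HI) ≈ -10 — large, highly polarisable; very weak base
Cl⁻: pKₐ(HCl) ≈ -7
NO₃⁻: pKₐ(HNO₃) ≈ -1.3
CN⁻: pKₐ(HCN) ≈ 9.2 — sp carbon stabilises the charge somewhat, but still a poor LG
CH₃O⁻: pKₐ(CH₃OH) ≈ 15.5

OTf⁻ > I⁻ > Cl⁻ > NO₃⁻ > CN⁻ > CH₃O⁻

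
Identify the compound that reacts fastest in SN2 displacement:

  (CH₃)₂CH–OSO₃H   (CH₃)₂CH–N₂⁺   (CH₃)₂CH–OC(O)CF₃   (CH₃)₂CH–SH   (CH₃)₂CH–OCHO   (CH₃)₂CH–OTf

(CH₃)₂CH–N₂⁺

The skeletons are identical, so relative rate is governed entirely by leaving-group ability.
A good leaving group is a weak base: the lower the pKₐ of its conjugate acid, the more readily it departs.
(CH₃)₂CH–N₂⁺ loses N₂: no meaningful conjugate acid; N₂ departs as an exceptionally stable neutral molecule
(CH₃)₂CH–OTf loses OTf⁻: pKₐ(CF₃SO₃H (triflic acid)) ≈ -14
(CH₃)₂CH–OSO₃H loses HSO₄⁻: pKₐ(H₂SO₄) ≈ -3
(CH₃)₂CH–OC(O)CF₃ loses CF₃COO⁻: pKₐ(CF₃COOH) ≈ 0.2
(CH₃)₂CH–OCHO loses HCOO⁻: pKₐ(HCOOH) ≈ 3.8
(CH₃)₂CH–SH loses HS⁻: pKₐ(H₂S) ≈ 7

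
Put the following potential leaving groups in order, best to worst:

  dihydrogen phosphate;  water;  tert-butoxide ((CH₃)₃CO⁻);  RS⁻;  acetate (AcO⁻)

Leaving-group ability tracks the stability of the departed species; conjugate-acid pKₐ is the usual yardstick (lower pKₐ → better LG).
water: pKₐ(H₃O⁺) ≈ -1.7
dihydrogen phosphate: pKₐ(H₃PO₄) ≈ 2.1
acetate (AcO⁻): pKₐ(CH₃COOH) ≈ 4.8
RS⁻: pKₐ(RSH (a thiol)) ≈ 10.5
tert-butoxide ((CH₃)₃CO⁻): pKₐ(t-BuOH) ≈ 18

water > dihydrogen phosphate > acetate (AcO⁻) > RS⁻ > tert-butoxide ((CH₃)₃CO⁻)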